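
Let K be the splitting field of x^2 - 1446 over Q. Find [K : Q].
[K : Q] = 2

f(x) = x^2 - 1446 factors as (x - √1446)(x + √1446). The splitting field is K = Q(√1446). Since 1446 is squarefree and > 1, it is not a perfect square, so x^2 - 1446 is irreducible over Q and [Q(√1446) : Q] = 2. Hence [K : Q] = 2.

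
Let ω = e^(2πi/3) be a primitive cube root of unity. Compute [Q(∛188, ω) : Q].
[Q(∛188, ω) : Q] = 6

[Q(∛188):Q] = 3 (min poly x^3 - 188, irreducible since 188 is not a perfect cube). [Q(ω):Q] = 2 (min poly x^2 + x + 1). Since Q(∛188) ⊂ R and ω ∉ R, we have ω ∉ Q(∛188), so x^2 + x + 1 remains irreducible over Q(∛188) and [Q(∛188, ω) : Q(∛188)] = 2. By the tower law, [Q(∛188, ω) : Q] = 3 · 2 = 6. (In fact Q(∛188, ω) is the splitting field of x^3 - 188 over Q.)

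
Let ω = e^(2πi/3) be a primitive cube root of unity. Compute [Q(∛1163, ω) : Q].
[Q(∛1163, ω) : Q] = 6

[Q(∛1163):Q] = 3 (min poly x^3 - 1163, irreducible since 1163 is not a perfect cube). [Q(ω):Q] = 2 (min poly x^2 + x + 1). Since Q(∛1163) ⊂ R and ω ∉ R, we have ω ∉ Q(∛1163), so x^2 + x + 1 remains irreducible over Q(∛1163) and [Q(∛1163, ω) : Q(∛1163)] = 2. By the tower law, [Q(∛1163, ω) : Q] = 3 · 2 = 6. (In fact Q(∛1163, ω) is the splitting field of x^3 - 1163 over Q.)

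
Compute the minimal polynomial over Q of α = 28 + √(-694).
m_α(x) = x^2 - 56x + 1478

From α - 28 = √(-694), squaring gives (α - 28)^2 = -694, i.e. α^2 - 56α + 784 = -694, so α^2 - 56α + 1478 = 0. The discriminant of x^2 - 56x + 1478 is (-56)^2 - 4·(1478) = 3136 - 5912 = -2776, and 4·(-694) is not a perfect square in Q since -694 is squarefree and ≠ 1. Hence x^2 - 56x + 1478 is irreducible over Q and is the minimal polynomial of α.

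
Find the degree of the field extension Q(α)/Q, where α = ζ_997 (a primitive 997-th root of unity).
[Q(α):Q] = 996

The minimal polynomial of ζ_997 over Q is the 997-th cyclotomic polynomial Φ_997(x), which is irreducible over Q and has degree φ(997) = 996. Hence [Q(α):Q] = φ(997) = 996.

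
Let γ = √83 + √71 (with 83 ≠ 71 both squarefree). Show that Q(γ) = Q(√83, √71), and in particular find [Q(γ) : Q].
[Q(γ) : Q] = 4 (equivalently, Q(γ) = Q(√83, √71))

Obviously Q(γ) ⊆ Q(√83, √71), and [Q(√83, √71):Q] = 4 (since 83, 71 are distinct squarefree integers > 1 with 5893 not a perfect square). To show equality we compute the minimal polynomial of γ. From γ = √83 + √71: γ^2 = 83 + 2√(5893) + 71 = 154 + 2√(5893), so γ^2 - 154 = 2√(5893); squaring, (γ^2 - 154)^2 = 4·5893, i.e. γ^4 - 308γ^2 + 23716 - 23572 = 0, i.e. γ^4 - 308γ^2 + 144 = 0. So γ is a root of x^4 - 308x^2 + 144. This polynomial is irreducible over Q: it has no rational root (each ±√83 ± √71 is irrational), and any factorization into two quadratics over Q would force √(5893) ∈ Q (pairing opposite roots) or √83, √71 ∈ Q (other pairings), all impossible. Hence [Q(γ):Q] = 4 = [Q(√83, √71):Q], so Q(γ) = Q(√83, √71).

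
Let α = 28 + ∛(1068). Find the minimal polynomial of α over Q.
m_α(x) = x^3 - 84x^2 + 2352x - 23020

Set β = α - 28 = ∛(1068), so β^3 = 1068. Then (α - 28)^3 - 1068 = 0, i.e. α is a root of g(x) = (x - 28)^3 - 1068 = x^3 - 84x^2 + 2352x - 23020. Since g(x) = h(x - 28) where h(x) = x^3 - 1068, and h is irreducible over Q (because 1068 is not a perfect cube, so h has no rational root, and a monic cubic with no rational root is irreducible), g is also irreducible (irreducibility is preserved under the substitution x → x - 28). Hence m_α(x) = x^3 - 84x^2 + 2352x - 23020.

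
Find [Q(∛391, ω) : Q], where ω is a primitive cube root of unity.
[Q(∛391, ω) : Q] = 6

[Q(∛391):Q] = 3 (min poly x^3 - 391, irreducible since 391 is not a perfect cube). [Q(ω):Q] = 2 (min poly x^2 + x + 1). Since Q(∛391) ⊂ R and ω ∉ R, we have ω ∉ Q(∛391), so x^2 + x + 1 remains irreducible over Q(∛391) and [Q(∛391, ω) : Q(∛391)] = 2. By the tower law, [Q(∛391, ω) : Q] = 3 · 2 = 6. (In fact Q(∛391, ω) is the splitting field of x^3 - 391 over Q.)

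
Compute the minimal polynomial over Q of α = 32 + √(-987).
m_α(x) = x^2 - 64x + 2011

From α - 32 = √(-987), squaring gives (α - 32)^2 = -987, i.e. α^2 - 64α + 1024 = -987, so α^2 - 64α + 2011 = 0. The discriminant of x^2 - 64x + 2011 is (-64)^2 - 4·(2011) = 4096 - 8044 = -3948, and 4·(-987) is not a perfect square in Q since -987 is squarefree and ≠ 1. Hence x^2 - 64x + 2011 is irreducible over Q and is the minimal polynomial of α.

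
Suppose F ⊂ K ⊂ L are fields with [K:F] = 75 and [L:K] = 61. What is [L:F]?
[L:F] = 4575

The tower law says that for any tower of field extensions F ⊂ K ⊂ L with finite degrees, [L:F] = [L:K] · [K:F]. Here this gives [L:F] = 61 · 75 = 4575.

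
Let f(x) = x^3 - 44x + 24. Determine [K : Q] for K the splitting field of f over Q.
[K : Q] = 6

By the rational root test, any rational root of the monic integer polynomial f(x) = x^3 - 44x + 24 must be an integer dividing the constant term 24, i.e. one of ±{1, 2, 3, 4, 6, 8, 12, 24}. Evaluating: f(1) = -19, f(-1) = 67, f(2) = -56, f(-2) = 104, f(3) = -81, f(-3) = 129, f(4) = -88, f(-4) = 136, f(6) = -24, f(-6) = 72, f(8) = 184, f(-8) = -136, f(12) = 1224, f(-12) = -1176, f(24) = 12792, f(-24) = -12744; none is 0, so f has no rational root and is therefore irreducible over Q (a cubic with no linear factor over a field is irreducible). For an irreducible cubic, the Galois group is A_3 or S_3 according as the discriminant disc(f) = -4a^3 - 27b^2 = -4·(-44)^3 - 27·(24)^2 = 325184 is or is not a square in Q. Here disc(f) = 325184 is not a perfect square in Q, so the Galois group of f over Q is not contained in A_3 and must be all of S_3. The splitting field has degree |S_3| = 6 over Q, so [K : Q] = 6.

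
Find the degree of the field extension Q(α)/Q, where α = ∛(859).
[Q(α):Q] = 3

The minimal polynomial of α is x^3 - 859, irreducible over Q since 859 is not a perfect cube (so x^3 - 859 has no rational root). Hence [Q(α):Q] = deg(m_α) = 3.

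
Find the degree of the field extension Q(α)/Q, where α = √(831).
[Q(α):Q] = 2

[Q(α):Q] equals the degree of the minimal polynomial of α. Here α^2 = 831 and x^2 - 831 is irreducible (d = 831 is squarefree, ≠ 1, hence not a square), so deg(m_α) = 2. Thus [Q(α):Q] = 2.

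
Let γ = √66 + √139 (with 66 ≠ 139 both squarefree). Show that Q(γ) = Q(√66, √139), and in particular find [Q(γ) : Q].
[Q(γ) : Q] = 4 (equivalently, Q(γ) = Q(√66, √139))

Obviously Q(γ) ⊆ Q(√66, √139), and [Q(√66, √139):Q] = 4 (since 66, 139 are distinct squarefree integers > 1 with 9174 not a perfect square). To show equality we compute the minimal polynomial of γ. From γ = √66 + √139: γ^2 = 66 + 2√(9174) + 139 = 205 + 2√(9174), so γ^2 - 205 = 2√(9174); squaring, (γ^2 - 205)^2 = 4·9174, i.e. γ^4 - 410γ^2 + 42025 - 36696 = 0, i.e. γ^4 - 410γ^2 + 5329 = 0. So γ is a root of x^4 - 410x^2 + 5329. This polynomial is irreducible over Q: it has no rational root (each ±√66 ± √139 is irrational), and any factorization into two quadratics over Q would force √(9174) ∈ Q (pairing opposite roots) or √66, √139 ∈ Q (other pairings), all impossible. Hence [Q(γ):Q] = 4 = [Q(√66, √139):Q], so Q(γ) = Q(√66, √139).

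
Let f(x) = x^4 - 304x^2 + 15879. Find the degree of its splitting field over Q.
[K : Q] = 4

Solving the quadratic in x^2: x^2 = (304 ± √(304^2 - 4·15879))/2 = (304 ± √28900)/2 = (304 ± 170)/2, giving x^2 = 237 or x^2 = 67. So f(x) = (x^2 - 237)(x^2 - 67) and the roots of f are ±√237, ±√67. Hence the splitting field is K = Q(√237, √67). Since 237 and 67 are distinct squarefree integers > 1, their product 15879 is not a perfect square, so √67 ∉ Q(√237). By the tower law [K:Q] = [Q(√237,√67):Q(√237)] · [Q(√237):Q] = 2 · 2 = 4.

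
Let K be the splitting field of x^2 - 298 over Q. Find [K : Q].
[K : Q] = 2

f(x) = x^2 - 298 factors as (x - √298)(x + √298). The splitting field is K = Q(√298). Since 298 is squarefree and > 1, it is not a perfect square, so x^2 - 298 is irreducible over Q and [Q(√298) : Q] = 2. Hence [K : Q] = 2.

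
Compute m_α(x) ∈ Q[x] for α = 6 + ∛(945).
m_α(x) = x^3 - 18x^2 + 108x - 1161

Set β = α - 6 = ∛(945), so β^3 = 945. Then (α - 6)^3 - 945 = 0, i.e. α is a root of g(x) = (x - 6)^3 - 945 = x^3 - 18x^2 + 108x - 1161. Since g(x) = h(x - 6) where h(x) = x^3 - 945, and h is irreducible over Q (because 945 is not a perfect cube, so h has no rational root, and a monic cubic with no rational root is irreducible), g is also irreducible (irreducibility is preserved under the substitution x → x - 6). Hence m_α(x) = x^3 - 18x^2 + 108x - 1161.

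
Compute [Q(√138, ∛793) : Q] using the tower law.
[Q(√138, ∛793) : Q] = 6

Let L = Q(√138, ∛793). Since Q(√138) ⊂ L and [Q(√138):Q] = 2, the tower law gives 2 | [L:Q]. Likewise Q(∛793) ⊂ L with [Q(∛793):Q] = 3 (because 793 is not a perfect cube), so 3 | [L:Q]. As gcd(2,3) = 1, [L:Q] is divisible by 6. Conversely L is generated over Q by √138 and ∛793, so [L:Q] ≤ 2·3 = 6. Therefore [Q(√138, ∛793) : Q] = 6.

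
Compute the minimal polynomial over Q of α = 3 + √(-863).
m_α(x) = x^2 - 6x + 872

From α - 3 = √(-863), squaring gives (α - 3)^2 = -863, i.e. α^2 - 6α + 9 = -863, so α^2 - 6α + 872 = 0. The discriminant of x^2 - 6x + 872 is (-6)^2 - 4·(872) = 36 - 3488 = -3452, and 4·(-863) is not a perfect square in Q since -863 is squarefree and ≠ 1. Hence x^2 - 6x + 872 is irreducible over Q and is the minimal polynomial of α.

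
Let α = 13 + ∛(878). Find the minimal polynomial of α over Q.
m_α(x) = x^3 - 39x^2 + 507x - 3075

Set β = α - 13 = ∛(878), so β^3 = 878. Then (α - 13)^3 - 878 = 0, i.e. α is a root of g(x) = (x - 13)^3 - 878 = x^3 - 39x^2 + 507x - 3075. Since g(x) = h(x - 13) where h(x) = x^3 - 878, and h is irreducible over Q (because 878 is not a perfect cube, so h has no rational root, and a monic cubic with no rational root is irreducible), g is also irreducible (irreducibility is preserved under the substitution x → x - 13). Hence m_α(x) = x^3 - 39x^2 + 507x - 3075.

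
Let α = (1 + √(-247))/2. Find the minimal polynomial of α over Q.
m_α(x) = x^2 - x + 62

From 2α - 1 = √(-247), squaring gives (2α - 1)^2 = -247, i.e. 4α^2 - 4α + 1 = -247, so α^2 - α + (1 + 247)/4 = 0. Since -247 ≡ 1 (mod 4), (1 + 247)/4 = 62 ∈ Z. The polynomial x^2 - x + 62 has discriminant 1 - 4·(62) = -247, which is not a perfect square in Q (d = -247 is squarefree and ≠ 1), so x^2 - x + 62 is irreducible over Q. It is the minimal polynomial of α.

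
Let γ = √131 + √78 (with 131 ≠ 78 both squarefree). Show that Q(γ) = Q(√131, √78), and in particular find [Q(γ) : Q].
[Q(γ) : Q] = 4 (equivalently, Q(γ) = Q(√131, √78))

Obviously Q(γ) ⊆ Q(√131, √78), and [Q(√131, √78):Q] = 4 (since 131, 78 are distinct squarefree integers > 1 with 10218 not a perfect square). To show equality we compute the minimal polynomial of γ. From γ = √131 + √78: γ^2 = 131 + 2√(10218) + 78 = 209 + 2√(10218), so γ^2 - 209 = 2√(10218); squaring, (γ^2 - 209)^2 = 4·10218, i.e. γ^4 - 418γ^2 + 43681 - 40872 = 0, i.e. γ^4 - 418γ^2 + 2809 = 0. So γ is a root of x^4 - 418x^2 + 2809. This polynomial is irreducible over Q: it has no rational root (each ±√131 ± √78 is irrational), and any factorization into two quadratics over Q would force √(10218) ∈ Q (pairing opposite roots) or √131, √78 ∈ Q (other pairings), all impossible. Hence [Q(γ):Q] = 4 = [Q(√131, √78):Q], so Q(γ) = Q(√131, √78).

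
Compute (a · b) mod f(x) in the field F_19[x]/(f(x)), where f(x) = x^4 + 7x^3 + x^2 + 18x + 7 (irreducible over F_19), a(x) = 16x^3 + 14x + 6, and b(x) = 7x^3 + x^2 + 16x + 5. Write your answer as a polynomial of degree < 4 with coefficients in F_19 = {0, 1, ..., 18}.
a · b ≡ 13x^3 + 14x^2 + 7x + 15 (mod f(x))

Multiply in F_19[x]: a(x)·b(x) = (16x^3 + 14x + 6)·(7x^3 + x^2 + 16x + 5) = 17x^6 + 16x^5 + 12x^4 + 3x^3 + 2x^2 + 14x + 11. This has degree ≥ 4, so divide by f(x) over F_19: 17x^6 + 16x^5 + 12x^4 + 3x^3 + 2x^2 + 14x + 11 = (17x^2 + 11x + 13)·(x^4 + 7x^3 + x^2 + 18x + 7) + (13x^3 + 14x^2 + 7x + 15). Hence a·b ≡ 13x^3 + 14x^2 + 7x + 15 (mod f). (F_19[x]/(f) is a field with 19^4 = 130321 elements since f is irreducible of degree 4.)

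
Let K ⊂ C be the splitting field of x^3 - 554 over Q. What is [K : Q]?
[K : Q] = 6

The roots of x^3 - 554 are ∛554, ω∛554, ω^2∛554 where ω = e^(2πi/3) is a primitive cube root of unity, so K = Q(∛554, ω). Now [Q(∛554):Q] = 3 (since 554 is not a perfect cube, x^3 - 554 is irreducible) and [Q(ω):Q] = 2. Both 2 and 3 divide [K:Q], and [K:Q] ≤ 3·2 = 6, so [K:Q] = 6. (Equivalently: Q(∛554) ⊂ R but ω ∉ R, so [K : Q(∛554)] = 2.)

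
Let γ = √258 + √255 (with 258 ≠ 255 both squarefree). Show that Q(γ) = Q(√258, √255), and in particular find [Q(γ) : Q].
[Q(γ) : Q] = 4 (equivalently, Q(γ) = Q(√258, √255))

Obviously Q(γ) ⊆ Q(√258, √255), and [Q(√258, √255):Q] = 4 (since 258, 255 are distinct squarefree integers > 1 with 65790 not a perfect square). To show equality we compute the minimal polynomial of γ. From γ = √258 + √255: γ^2 = 258 + 2√(65790) + 255 = 513 + 2√(65790), so γ^2 - 513 = 2√(65790); squaring, (γ^2 - 513)^2 = 4·65790, i.e. γ^4 - 1026γ^2 + 263169 - 263160 = 0, i.e. γ^4 - 1026γ^2 + 9 = 0. So γ is a root of x^4 - 1026x^2 + 9. This polynomial is irreducible over Q: it has no rational root (each ±√258 ± √255 is irrational), and any factorization into two quadratics over Q would force √(65790) ∈ Q (pairing opposite roots) or √258, √255 ∈ Q (other pairings), all impossible. Hence [Q(γ):Q] = 4 = [Q(√258, √255):Q], so Q(γ) = Q(√258, √255).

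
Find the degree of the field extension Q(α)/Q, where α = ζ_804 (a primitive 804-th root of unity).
[Q(α):Q] = 264

The minimal polynomial of ζ_804 over Q is the 804-th cyclotomic polynomial Φ_804(x), which is irreducible over Q and has degree φ(804) = 264. Hence [Q(α):Q] = φ(804) = 264.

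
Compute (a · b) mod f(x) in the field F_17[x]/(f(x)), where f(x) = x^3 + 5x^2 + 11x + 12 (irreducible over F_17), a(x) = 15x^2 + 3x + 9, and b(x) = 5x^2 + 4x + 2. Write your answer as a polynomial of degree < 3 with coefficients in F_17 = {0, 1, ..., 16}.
a · b ≡ 14x^2 + 11x + 14 (mod f(x))

Multiply in F_17[x]: a(x)·b(x) = (15x^2 + 3x + 9)·(5x^2 + 4x + 2) = 7x^4 + 7x^3 + 2x^2 + 8x + 1. This has degree ≥ 3, so divide by f(x) over F_17: 7x^4 + 7x^3 + 2x^2 + 8x + 1 = (7x + 6)·(x^3 + 5x^2 + 11x + 12) + (14x^2 + 11x + 14). Hence a·b ≡ 14x^2 + 11x + 14 (mod f). (F_17[x]/(f) is a field with 17^3 = 4913 elements since f is irreducible of degree 3.)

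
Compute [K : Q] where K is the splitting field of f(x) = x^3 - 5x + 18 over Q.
[K : Q] = 6

By the rational root test, any rational root of the monic integer polynomial f(x) = x^3 - 5x + 18 must be an integer dividing the constant term 18, i.e. one of ±{1, 2, 3, 6, 9, 18}. Evaluating: f(1) = 14, f(-1) = 22, f(2) = 16, f(-2) = 20, f(3) = 30, f(-3) = 6, f(6) = 204, f(-6) = -168, f(9) = 702, f(-9) = -666, f(18) = 5760, f(-18) = -5724; none is 0, so f has no rational root and is therefore irreducible over Q (a cubic with no linear factor over a field is irreducible). For an irreducible cubic, the Galois group is A_3 or S_3 according as the discriminant disc(f) = -4a^3 - 27b^2 = -4·(-5)^3 - 27·(18)^2 = -8248 is or is not a square in Q. Here disc(f) = -8248 is not a perfect square in Q, so the Galois group of f over Q is not contained in A_3 and must be all of S_3. The splitting field has degree |S_3| = 6 over Q, so [K : Q] = 6.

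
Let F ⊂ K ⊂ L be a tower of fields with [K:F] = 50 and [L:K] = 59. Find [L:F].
[L:F] = 2950

The tower law says that for any tower of field extensions F ⊂ K ⊂ L with finite degrees, [L:F] = [L:K] · [K:F]. Here this gives [L:F] = 59 · 50 = 2950.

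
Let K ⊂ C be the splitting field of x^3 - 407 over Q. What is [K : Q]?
[K : Q] = 6

The roots of x^3 - 407 are ∛407, ω∛407, ω^2∛407 where ω = e^(2πi/3) is a primitive cube root of unity, so K = Q(∛407, ω). Now [Q(∛407):Q] = 3 (since 407 is not a perfect cube, x^3 - 407 is irreducible) and [Q(ω):Q] = 2. Both 2 and 3 divide [K:Q], and [K:Q] ≤ 3·2 = 6, so [K:Q] = 6. (Equivalently: Q(∛407) ⊂ R but ω ∉ R, so [K : Q(∛407)] = 2.)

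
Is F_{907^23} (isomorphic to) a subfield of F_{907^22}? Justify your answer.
No: F_{907^23} is not a subfield of F_{907^22}

F_{p^m} embeds in F_{p^n} iff m | n. Here 23 ∤ 22 (since 22 = 0·23 + 22 with remainder 22 ≠ 0), so F_{907^23} is not a subfield of F_{907^22}. Equivalently: if it were, the tower law would give 23 = [F_{907^23}:F_907] dividing [F_{907^22}:F_907] = 22, contradiction.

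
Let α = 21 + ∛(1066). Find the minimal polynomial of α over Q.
m_α(x) = x^3 - 63x^2 + 1323x - 10327

Set β = α - 21 = ∛(1066), so β^3 = 1066. Then (α - 21)^3 - 1066 = 0, i.e. α is a root of g(x) = (x - 21)^3 - 1066 = x^3 - 63x^2 + 1323x - 10327. Since g(x) = h(x - 21) where h(x) = x^3 - 1066, and h is irreducible over Q (because 1066 is not a perfect cube, so h has no rational root, and a monic cubic with no rational root is irreducible), g is also irreducible (irreducibility is preserved under the substitution x → x - 21). Hence m_α(x) = x^3 - 63x^2 + 1323x - 10327.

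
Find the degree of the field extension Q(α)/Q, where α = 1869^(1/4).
[Q(α):Q] = 4

α is a root of x^4 - 1869. By Eisenstein's criterion at the prime p = 3 (which divides the constant term 1869 but p^2 = 9 does not, since 1869 is squarefree), x^4 - 1869 is irreducible over Q. Hence [Q(α):Q] = 4.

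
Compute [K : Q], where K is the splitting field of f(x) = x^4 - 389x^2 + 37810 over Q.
[K : Q] = 4

Solving the quadratic in x^2: x^2 = (389 ± √(389^2 - 4·37810))/2 = (389 ± √81)/2 = (389 ± 9)/2, giving x^2 = 199 or x^2 = 190. So f(x) = (x^2 - 199)(x^2 - 190) and the roots of f are ±√199, ±√190. Hence the splitting field is K = Q(√199, √190). Since 199 and 190 are distinct squarefree integers > 1, their product 37810 is not a perfect square, so √190 ∉ Q(√199). By the tower law [K:Q] = [Q(√199,√190):Q(√199)] · [Q(√199):Q] = 2 · 2 = 4.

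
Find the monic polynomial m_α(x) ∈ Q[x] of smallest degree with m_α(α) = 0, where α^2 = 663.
m_α(x) = x^2 - 663

α satisfies α^2 - 663 = 0, so x^2 - 663 annihilates α. Since d = 663 is squarefree and ≠ 1, it is not a perfect square in Q, so x^2 - 663 has no rational root and is therefore irreducible over Q (a degree-2 polynomial over a field is irreducible iff it has no root). Hence m_α(x) = x^2 - 663.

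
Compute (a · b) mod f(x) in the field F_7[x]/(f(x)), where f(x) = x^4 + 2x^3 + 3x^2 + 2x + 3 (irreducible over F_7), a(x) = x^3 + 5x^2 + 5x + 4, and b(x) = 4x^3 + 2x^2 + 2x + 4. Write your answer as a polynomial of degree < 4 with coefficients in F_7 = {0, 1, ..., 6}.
a · b ≡ 6x^3 + x^2 + 2x + 5 (mod f(x))

Multiply in F_7[x]: a(x)·b(x) = (x^3 + 5x^2 + 5x + 4)·(4x^3 + 2x^2 + 2x + 4) = 4x^6 + x^5 + 4x^4 + 5x^3 + 3x^2 + 2. This has degree ≥ 4, so divide by f(x) over F_7: 4x^6 + x^5 + 4x^4 + 5x^3 + 3x^2 + 2 = (4x^2 + 6)·(x^4 + 2x^3 + 3x^2 + 2x + 3) + (6x^3 + x^2 + 2x + 5). Hence a·b ≡ 6x^3 + x^2 + 2x + 5 (mod f). (F_7[x]/(f) is a field with 7^4 = 2401 elements since f is irreducible of degree 4.)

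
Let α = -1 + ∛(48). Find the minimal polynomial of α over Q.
m_α(x) = x^3 + 3x^2 + 3x - 47

Set β = α + 1 = ∛(48), so β^3 = 48. Then (α + 1)^3 - 48 = 0, i.e. α is a root of g(x) = (x + 1)^3 - 48 = x^3 + 3x^2 + 3x - 47. Since g(x) = h(x + 1) where h(x) = x^3 - 48, and h is irreducible over Q (because 48 is not a perfect cube, so h has no rational root, and a monic cubic with no rational root is irreducible), g is also irreducible (irreducibility is preserved under the substitution x → x + 1). Hence m_α(x) = x^3 + 3x^2 + 3x - 47.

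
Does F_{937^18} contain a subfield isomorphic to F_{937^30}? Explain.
No: F_{937^30} is not a subfield of F_{937^18}

F_{p^m} embeds in F_{p^n} iff m | n. Here 30 ∤ 18 (since 18 = 0·30 + 18 with remainder 18 ≠ 0), so F_{937^30} is not a subfield of F_{937^18}. Equivalently: if it were, the tower law would give 30 = [F_{937^30}:F_937] dividing [F_{937^18}:F_937] = 18, contradiction.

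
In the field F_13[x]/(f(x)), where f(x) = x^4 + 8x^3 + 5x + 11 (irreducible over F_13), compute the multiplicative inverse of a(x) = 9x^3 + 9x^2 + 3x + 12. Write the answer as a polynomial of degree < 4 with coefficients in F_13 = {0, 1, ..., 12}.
a(x)^(-1) ≡ 3x^3 + 7x + 8 (mod f(x))

Since f is irreducible over F_13, F_13[x]/(f) is a field and a(x) ≠ 0 has an inverse. Apply the extended Euclidean algorithm to f(x) and a(x) in F_13[x]: f(x) = (3x + 8)·a(x) + (10x^2 + 10x + 6);  a(x) = (10x)·(10x^2 + 10x + 6) + (8x + 12);  (10x^2 + 10x + 6) = (11x + 1)·(8x + 12) + (7). The last nonzero remainder is the constant 7 = gcd(f, a) in F_13. Back-substituting through the division chain expresses 7 = s(x)·a(x) + t(x)·f(x) with s(x) ≡ 8x^3 + 10x + 4 (mod f), so (8x^3 + 10x + 4)·a(x) ≡ 7 (mod f). Multiplying by 7^(-1) ≡ 2 in F_13 gives a(x)^(-1) ≡ 2·(8x^3 + 10x + 4) ≡ 3x^3 + 7x + 8 (mod f). Check: (9x^3 + 9x^2 + 3x + 12)·(3x^3 + 7x + 8) = x^6 + x^5 + 7x^4 + 2x^3 + 2x^2 + 4x + 5 ≡ 1 (mod x^4 + 8x^3 + 5x + 11).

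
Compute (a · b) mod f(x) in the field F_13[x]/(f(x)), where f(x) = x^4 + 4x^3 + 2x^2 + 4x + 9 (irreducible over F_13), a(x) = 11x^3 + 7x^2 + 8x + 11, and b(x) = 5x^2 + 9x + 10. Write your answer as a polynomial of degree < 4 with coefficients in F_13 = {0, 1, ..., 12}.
a · b ≡ 5x^3 + 6x^2 + 2x (mod f(x))

Multiply in F_13[x]: a(x)·b(x) = (11x^3 + 7x^2 + 8x + 11)·(5x^2 + 9x + 10) = 3x^5 + 4x^4 + 5x^3 + 2x^2 + 10x + 6. This has degree ≥ 4, so divide by f(x) over F_13: 3x^5 + 4x^4 + 5x^3 + 2x^2 + 10x + 6 = (3x + 5)·(x^4 + 4x^3 + 2x^2 + 4x + 9) + (5x^3 + 6x^2 + 2x). Hence a·b ≡ 5x^3 + 6x^2 + 2x (mod f). (F_13[x]/(f) is a field with 13^4 = 28561 elements since f is irreducible of degree 4.)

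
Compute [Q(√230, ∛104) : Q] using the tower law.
[Q(√230, ∛104) : Q] = 6

Let L = Q(√230, ∛104). Since Q(√230) ⊂ L and [Q(√230):Q] = 2, the tower law gives 2 | [L:Q]. Likewise Q(∛104) ⊂ L with [Q(∛104):Q] = 3 (because 104 is not a perfect cube), so 3 | [L:Q]. As gcd(2,3) = 1, [L:Q] is divisible by 6. Conversely L is generated over Q by √230 and ∛104, so [L:Q] ≤ 2·3 = 6. Therefore [Q(√230, ∛104) : Q] = 6.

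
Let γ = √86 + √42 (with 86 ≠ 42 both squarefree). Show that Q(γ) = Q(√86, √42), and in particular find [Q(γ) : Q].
[Q(γ) : Q] = 4 (equivalently, Q(γ) = Q(√86, √42))

Obviously Q(γ) ⊆ Q(√86, √42), and [Q(√86, √42):Q] = 4 (since 86, 42 are distinct squarefree integers > 1 with 3612 not a perfect square). To show equality we compute the minimal polynomial of γ. From γ = √86 + √42: γ^2 = 86 + 2√(3612) + 42 = 128 + 2√(3612), so γ^2 - 128 = 2√(3612); squaring, (γ^2 - 128)^2 = 4·3612, i.e. γ^4 - 256γ^2 + 16384 - 14448 = 0, i.e. γ^4 - 256γ^2 + 1936 = 0. So γ is a root of x^4 - 256x^2 + 1936. This polynomial is irreducible over Q: it has no rational root (each ±√86 ± √42 is irrational), and any factorization into two quadratics over Q would force √(3612) ∈ Q (pairing opposite roots) or √86, √42 ∈ Q (other pairings), all impossible. Hence [Q(γ):Q] = 4 = [Q(√86, √42):Q], so Q(γ) = Q(√86, √42).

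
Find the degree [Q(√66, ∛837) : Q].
[Q(√66, ∛837) : Q] = 6

Let L = Q(√66, ∛837). Since Q(√66) ⊂ L and [Q(√66):Q] = 2, the tower law gives 2 | [L:Q]. Likewise Q(∛837) ⊂ L with [Q(∛837):Q] = 3 (because 837 is not a perfect cube), so 3 | [L:Q]. As gcd(2,3) = 1, [L:Q] is divisible by 6. Conversely L is generated over Q by √66 and ∛837, so [L:Q] ≤ 2·3 = 6. Therefore [Q(√66, ∛837) : Q] = 6.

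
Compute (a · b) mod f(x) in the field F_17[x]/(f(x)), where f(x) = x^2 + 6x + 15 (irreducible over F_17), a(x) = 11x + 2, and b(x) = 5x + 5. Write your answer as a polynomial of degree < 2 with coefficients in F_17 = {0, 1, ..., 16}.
a · b ≡ 7x + 1 (mod f(x))

Multiply in F_17[x]: a(x)·b(x) = (11x + 2)·(5x + 5) = 4x^2 + 14x + 10. This has degree ≥ 2, so divide by f(x) over F_17: 4x^2 + 14x + 10 = (4)·(x^2 + 6x + 15) + (7x + 1). Hence a·b ≡ 7x + 1 (mod f). (F_17[x]/(f) is a field with 17^2 = 289 elements since f is irreducible of degree 2.)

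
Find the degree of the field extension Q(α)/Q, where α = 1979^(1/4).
[Q(α):Q] = 4

α is a root of x^4 - 1979. By Eisenstein's criterion at the prime p = 1979 (which divides the constant term 1979 but p^2 = 3916441 does not, since 1979 is squarefree), x^4 - 1979 is irreducible over Q. Hence [Q(α):Q] = 4.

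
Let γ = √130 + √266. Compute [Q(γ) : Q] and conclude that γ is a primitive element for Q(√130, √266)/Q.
[Q(γ) : Q] = 4 (equivalently, Q(γ) = Q(√130, √266))

Obviously Q(γ) ⊆ Q(√130, √266), and [Q(√130, √266):Q] = 4 (since 130, 266 are distinct squarefree integers > 1 with 34580 not a perfect square). To show equality we compute the minimal polynomial of γ. From γ = √130 + √266: γ^2 = 130 + 2√(34580) + 266 = 396 + 2√(34580), so γ^2 - 396 = 2√(34580); squaring, (γ^2 - 396)^2 = 4·34580, i.e. γ^4 - 792γ^2 + 156816 - 138320 = 0, i.e. γ^4 - 792γ^2 + 18496 = 0. So γ is a root of x^4 - 792x^2 + 18496. This polynomial is irreducible over Q: it has no rational root (each ±√130 ± √266 is irrational), and any factorization into two quadratics over Q would force √(34580) ∈ Q (pairing opposite roots) or √130, √266 ∈ Q (other pairings), all impossible. Hence [Q(γ):Q] = 4 = [Q(√130, √266):Q], so Q(γ) = Q(√130, √266).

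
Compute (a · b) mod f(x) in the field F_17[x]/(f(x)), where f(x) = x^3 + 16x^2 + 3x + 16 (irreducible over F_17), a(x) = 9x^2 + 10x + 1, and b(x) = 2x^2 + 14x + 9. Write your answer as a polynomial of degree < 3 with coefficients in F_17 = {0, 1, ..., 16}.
a · b ≡ 10x^2 + 4x + 3 (mod f(x))

Multiply in F_17[x]: a(x)·b(x) = (9x^2 + 10x + 1)·(2x^2 + 14x + 9) = x^4 + 10x^3 + 2x^2 + 2x + 9. This has degree ≥ 3, so divide by f(x) over F_17: x^4 + 10x^3 + 2x^2 + 2x + 9 = (x + 11)·(x^3 + 16x^2 + 3x + 16) + (10x^2 + 4x + 3). Hence a·b ≡ 10x^2 + 4x + 3 (mod f). (F_17[x]/(f) is a field with 17^3 = 4913 elements since f is irreducible of degree 3.)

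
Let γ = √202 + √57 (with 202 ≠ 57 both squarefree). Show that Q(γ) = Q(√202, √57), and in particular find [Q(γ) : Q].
[Q(γ) : Q] = 4 (equivalently, Q(γ) = Q(√202, √57))

Obviously Q(γ) ⊆ Q(√202, √57), and [Q(√202, √57):Q] = 4 (since 202, 57 are distinct squarefree integers > 1 with 11514 not a perfect square). To show equality we compute the minimal polynomial of γ. From γ = √202 + √57: γ^2 = 202 + 2√(11514) + 57 = 259 + 2√(11514), so γ^2 - 259 = 2√(11514); squaring, (γ^2 - 259)^2 = 4·11514, i.e. γ^4 - 518γ^2 + 67081 - 46056 = 0, i.e. γ^4 - 518γ^2 + 21025 = 0. So γ is a root of x^4 - 518x^2 + 21025. This polynomial is irreducible over Q: it has no rational root (each ±√202 ± √57 is irrational), and any factorization into two quadratics over Q would force √(11514) ∈ Q (pairing opposite roots) or √202, √57 ∈ Q (other pairings), all impossible. Hence [Q(γ):Q] = 4 = [Q(√202, √57):Q], so Q(γ) = Q(√202, √57).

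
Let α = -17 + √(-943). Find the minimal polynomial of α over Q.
m_α(x) = x^2 + 34x + 1232

From α + 17 = √(-943), squaring gives (α + 17)^2 = -943, i.e. α^2 + 34α + 289 = -943, so α^2 + 34α + 1232 = 0. The discriminant of x^2 + 34x + 1232 is (34)^2 - 4·(1232) = 1156 - 4928 = -3772, and 4·(-943) is not a perfect square in Q since -943 is squarefree and ≠ 1. Hence x^2 + 34x + 1232 is irreducible over Q and is the minimal polynomial of α.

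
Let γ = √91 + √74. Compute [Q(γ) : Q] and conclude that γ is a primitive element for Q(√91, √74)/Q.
[Q(γ) : Q] = 4 (equivalently, Q(γ) = Q(√91, √74))

Obviously Q(γ) ⊆ Q(√91, √74), and [Q(√91, √74):Q] = 4 (since 91, 74 are distinct squarefree integers > 1 with 6734 not a perfect square). To show equality we compute the minimal polynomial of γ. From γ = √91 + √74: γ^2 = 91 + 2√(6734) + 74 = 165 + 2√(6734), so γ^2 - 165 = 2√(6734); squaring, (γ^2 - 165)^2 = 4·6734, i.e. γ^4 - 330γ^2 + 27225 - 26936 = 0, i.e. γ^4 - 330γ^2 + 289 = 0. So γ is a root of x^4 - 330x^2 + 289. This polynomial is irreducible over Q: it has no rational root (each ±√91 ± √74 is irrational), and any factorization into two quadratics over Q would force √(6734) ∈ Q (pairing opposite roots) or √91, √74 ∈ Q (other pairings), all impossible. Hence [Q(γ):Q] = 4 = [Q(√91, √74):Q], so Q(γ) = Q(√91, √74).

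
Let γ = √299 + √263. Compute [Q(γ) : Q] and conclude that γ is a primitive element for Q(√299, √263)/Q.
[Q(γ) : Q] = 4 (equivalently, Q(γ) = Q(√299, √263))

Obviously Q(γ) ⊆ Q(√299, √263), and [Q(√299, √263):Q] = 4 (since 299, 263 are distinct squarefree integers > 1 with 78637 not a perfect square). To show equality we compute the minimal polynomial of γ. From γ = √299 + √263: γ^2 = 299 + 2√(78637) + 263 = 562 + 2√(78637), so γ^2 - 562 = 2√(78637); squaring, (γ^2 - 562)^2 = 4·78637, i.e. γ^4 - 1124γ^2 + 315844 - 314548 = 0, i.e. γ^4 - 1124γ^2 + 1296 = 0. So γ is a root of x^4 - 1124x^2 + 1296. This polynomial is irreducible over Q: it has no rational root (each ±√299 ± √263 is irrational), and any factorization into two quadratics over Q would force √(78637) ∈ Q (pairing opposite roots) or √299, √263 ∈ Q (other pairings), all impossible. Hence [Q(γ):Q] = 4 = [Q(√299, √263):Q], so Q(γ) = Q(√299, √263).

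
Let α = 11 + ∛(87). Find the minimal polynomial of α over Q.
m_α(x) = x^3 - 33x^2 + 363x - 1418

Set β = α - 11 = ∛(87), so β^3 = 87. Then (α - 11)^3 - 87 = 0, i.e. α is a root of g(x) = (x - 11)^3 - 87 = x^3 - 33x^2 + 363x - 1418. Since g(x) = h(x - 11) where h(x) = x^3 - 87, and h is irreducible over Q (because 87 is not a perfect cube, so h has no rational root, and a monic cubic with no rational root is irreducible), g is also irreducible (irreducibility is preserved under the substitution x → x - 11). Hence m_α(x) = x^3 - 33x^2 + 363x - 1418.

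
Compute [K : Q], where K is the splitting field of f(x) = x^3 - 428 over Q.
[K : Q] = 6

The roots of x^3 - 428 are ∛428, ω∛428, ω^2∛428 where ω = e^(2πi/3) is a primitive cube root of unity, so K = Q(∛428, ω). Now [Q(∛428):Q] = 3 (since 428 is not a perfect cube, x^3 - 428 is irreducible) and [Q(ω):Q] = 2. Both 2 and 3 divide [K:Q], and [K:Q] ≤ 3·2 = 6, so [K:Q] = 6. (Equivalently: Q(∛428) ⊂ R but ω ∉ R, so [K : Q(∛428)] = 2.)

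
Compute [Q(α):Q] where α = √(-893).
[Q(α):Q] = 2

[Q(α):Q] equals the degree of the minimal polynomial of α. Here α^2 = -893 and x^2 + 893 is irreducible (d = -893 is squarefree, ≠ 1, hence not a square), so deg(m_α) = 2. Thus [Q(α):Q] = 2.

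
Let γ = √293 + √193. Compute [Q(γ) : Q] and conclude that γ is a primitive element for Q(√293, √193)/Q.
[Q(γ) : Q] = 4 (equivalently, Q(γ) = Q(√293, √193))

Obviously Q(γ) ⊆ Q(√293, √193), and [Q(√293, √193):Q] = 4 (since 293, 193 are distinct squarefree integers > 1 with 56549 not a perfect square). To show equality we compute the minimal polynomial of γ. From γ = √293 + √193: γ^2 = 293 + 2√(56549) + 193 = 486 + 2√(56549), so γ^2 - 486 = 2√(56549); squaring, (γ^2 - 486)^2 = 4·56549, i.e. γ^4 - 972γ^2 + 236196 - 226196 = 0, i.e. γ^4 - 972γ^2 + 10000 = 0. So γ is a root of x^4 - 972x^2 + 10000. This polynomial is irreducible over Q: it has no rational root (each ±√293 ± √193 is irrational), and any factorization into two quadratics over Q would force √(56549) ∈ Q (pairing opposite roots) or √293, √193 ∈ Q (other pairings), all impossible. Hence [Q(γ):Q] = 4 = [Q(√293, √193):Q], so Q(γ) = Q(√293, √193).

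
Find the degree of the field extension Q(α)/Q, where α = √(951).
[Q(α):Q] = 2

[Q(α):Q] equals the degree of the minimal polynomial of α. Here α^2 = 951 and x^2 - 951 is irreducible (d = 951 is squarefree, ≠ 1, hence not a square), so deg(m_α) = 2. Thus [Q(α):Q] = 2.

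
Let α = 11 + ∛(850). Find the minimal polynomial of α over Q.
m_α(x) = x^3 - 33x^2 + 363x - 2181

Set β = α - 11 = ∛(850), so β^3 = 850. Then (α - 11)^3 - 850 = 0, i.e. α is a root of g(x) = (x - 11)^3 - 850 = x^3 - 33x^2 + 363x - 2181. Since g(x) = h(x - 11) where h(x) = x^3 - 850, and h is irreducible over Q (because 850 is not a perfect cube, so h has no rational root, and a monic cubic with no rational root is irreducible), g is also irreducible (irreducibility is preserved under the substitution x → x - 11). Hence m_α(x) = x^3 - 33x^2 + 363x - 2181.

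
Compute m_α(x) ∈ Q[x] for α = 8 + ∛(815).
m_α(x) = x^3 - 24x^2 + 192x - 1327

Set β = α - 8 = ∛(815), so β^3 = 815. Then (α - 8)^3 - 815 = 0, i.e. α is a root of g(x) = (x - 8)^3 - 815 = x^3 - 24x^2 + 192x - 1327. Since g(x) = h(x - 8) where h(x) = x^3 - 815, and h is irreducible over Q (because 815 is not a perfect cube, so h has no rational root, and a monic cubic with no rational root is irreducible), g is also irreducible (irreducibility is preserved under the substitution x → x - 8). Hence m_α(x) = x^3 - 24x^2 + 192x - 1327.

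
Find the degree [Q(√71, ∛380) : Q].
[Q(√71, ∛380) : Q] = 6

Let L = Q(√71, ∛380). Since Q(√71) ⊂ L and [Q(√71):Q] = 2, the tower law gives 2 | [L:Q]. Likewise Q(∛380) ⊂ L with [Q(∛380):Q] = 3 (because 380 is not a perfect cube), so 3 | [L:Q]. As gcd(2,3) = 1, [L:Q] is divisible by 6. Conversely L is generated over Q by √71 and ∛380, so [L:Q] ≤ 2·3 = 6. Therefore [Q(√71, ∛380) : Q] = 6.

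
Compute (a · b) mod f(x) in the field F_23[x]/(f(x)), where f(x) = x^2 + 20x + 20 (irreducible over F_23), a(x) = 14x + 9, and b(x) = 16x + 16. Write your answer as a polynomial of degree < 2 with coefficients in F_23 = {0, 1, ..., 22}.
a · b ≡ 5x + 11 (mod f(x))

Multiply in F_23[x]: a(x)·b(x) = (14x + 9)·(16x + 16) = 17x^2 + 6. This has degree ≥ 2, so divide by f(x) over F_23: 17x^2 + 6 = (17)·(x^2 + 20x + 20) + (5x + 11). Hence a·b ≡ 5x + 11 (mod f). (F_23[x]/(f) is a field with 23^2 = 529 elements since f is irreducible of degree 2.)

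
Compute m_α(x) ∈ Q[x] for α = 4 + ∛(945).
m_α(x) = x^3 - 12x^2 + 48x - 1009

Set β = α - 4 = ∛(945), so β^3 = 945. Then (α - 4)^3 - 945 = 0, i.e. α is a root of g(x) = (x - 4)^3 - 945 = x^3 - 12x^2 + 48x - 1009. Since g(x) = h(x - 4) where h(x) = x^3 - 945, and h is irreducible over Q (because 945 is not a perfect cube, so h has no rational root, and a monic cubic with no rational root is irreducible), g is also irreducible (irreducibility is preserved under the substitution x → x - 4). Hence m_α(x) = x^3 - 12x^2 + 48x - 1009.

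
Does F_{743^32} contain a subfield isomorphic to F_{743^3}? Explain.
No: F_{743^3} is not a subfield of F_{743^32}

F_{p^m} embeds in F_{p^n} iff m | n. Here 3 ∤ 32 (since 32 = 10·3 + 2 with remainder 2 ≠ 0), so F_{743^3} is not a subfield of F_{743^32}. Equivalently: if it were, the tower law would give 3 = [F_{743^3}:F_743] dividing [F_{743^32}:F_743] = 32, contradiction.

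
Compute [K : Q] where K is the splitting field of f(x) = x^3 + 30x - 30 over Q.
[K : Q] = 6

By the rational root test, any rational root of the monic integer polynomial f(x) = x^3 + 30x - 30 must be an integer dividing the constant term -30, i.e. one of ±{1, 2, 3, 5, 6, 10, 15, 30}. Evaluating: f(1) = 1, f(-1) = -61, f(2) = 38, f(-2) = -98, f(3) = 87, f(-3) = -147, f(5) = 245, f(-5) = -305, f(6) = 366, f(-6) = -426, f(10) = 1270, f(-10) = -1330, f(15) = 3795, f(-15) = -3855, f(30) = 27870, f(-30) = -27930; none is 0, so f has no rational root and is therefore irreducible over Q (a cubic with no linear factor over a field is irreducible). For an irreducible cubic, the Galois group is A_3 or S_3 according as the discriminant disc(f) = -4a^3 - 27b^2 = -4·(30)^3 - 27·(-30)^2 = -132300 is or is not a square in Q. Here disc(f) = -132300 is not a perfect square in Q, so the Galois group of f over Q is not contained in A_3 and must be all of S_3. The splitting field has degree |S_3| = 6 over Q, so [K : Q] = 6.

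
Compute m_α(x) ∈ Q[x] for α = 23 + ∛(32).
m_α(x) = x^3 - 69x^2 + 1587x - 12199

Set β = α - 23 = ∛(32), so β^3 = 32. Then (α - 23)^3 - 32 = 0, i.e. α is a root of g(x) = (x - 23)^3 - 32 = x^3 - 69x^2 + 1587x - 12199. Since g(x) = h(x - 23) where h(x) = x^3 - 32, and h is irreducible over Q (because 32 is not a perfect cube, so h has no rational root, and a monic cubic with no rational root is irreducible), g is also irreducible (irreducibility is preserved under the substitution x → x - 23). Hence m_α(x) = x^3 - 69x^2 + 1587x - 12199.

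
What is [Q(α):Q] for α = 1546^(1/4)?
[Q(α):Q] = 4

α is a root of x^4 - 1546. By Eisenstein's criterion at the prime p = 2 (which divides the constant term 1546 but p^2 = 4 does not, since 1546 is squarefree), x^4 - 1546 is irreducible over Q. Hence [Q(α):Q] = 4.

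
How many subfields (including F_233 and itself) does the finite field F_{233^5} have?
F_{233^5} has 2 subfields

The subfields of F_{p^n} are exactly the fields F_{p^d} for d | n (each is the fixed field of the unique index-d subgroup of Gal(F_{p^n}/F_p) ≅ Z/nZ). The divisors of n = 5 are {1, 5}, giving 2 subfields: F_{233^1}, F_{233^5}.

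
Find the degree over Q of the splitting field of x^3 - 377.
[K : Q] = 6

The roots of x^3 - 377 are ∛377, ω∛377, ω^2∛377 where ω = e^(2πi/3) is a primitive cube root of unity, so K = Q(∛377, ω). Now [Q(∛377):Q] = 3 (since 377 is not a perfect cube, x^3 - 377 is irreducible) and [Q(ω):Q] = 2. Both 2 and 3 divide [K:Q], and [K:Q] ≤ 3·2 = 6, so [K:Q] = 6. (Equivalently: Q(∛377) ⊂ R but ω ∉ R, so [K : Q(∛377)] = 2.)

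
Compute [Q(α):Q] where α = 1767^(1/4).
[Q(α):Q] = 4

α is a root of x^4 - 1767. By Eisenstein's criterion at the prime p = 3 (which divides the constant term 1767 but p^2 = 9 does not, since 1767 is squarefree), x^4 - 1767 is irreducible over Q. Hence [Q(α):Q] = 4.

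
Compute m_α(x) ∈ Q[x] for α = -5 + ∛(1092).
m_α(x) = x^3 + 15x^2 + 75x - 967

Set β = α + 5 = ∛(1092), so β^3 = 1092. Then (α + 5)^3 - 1092 = 0, i.e. α is a root of g(x) = (x + 5)^3 - 1092 = x^3 + 15x^2 + 75x - 967. Since g(x) = h(x + 5) where h(x) = x^3 - 1092, and h is irreducible over Q (because 1092 is not a perfect cube, so h has no rational root, and a monic cubic with no rational root is irreducible), g is also irreducible (irreducibility is preserved under the substitution x → x + 5). Hence m_α(x) = x^3 + 15x^2 + 75x - 967.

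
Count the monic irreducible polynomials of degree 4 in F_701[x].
There are 60368612850 monic irreducible polynomials of degree 4 over F_701

Each element of F_{701^4} that lies in no proper subfield is a root of exactly one monic irreducible of degree 4 over F_701, and each such polynomial has 4 distinct roots in F_{701^4}. By Möbius inversion the count is N_701(4) = (1/4) Σ_{d|4} μ(4/d) · 701^d = (1/4)(μ(4)·701^1 + μ(2)·701^2 + μ(1)·701^4) = 241474451400/4 = 60368612850.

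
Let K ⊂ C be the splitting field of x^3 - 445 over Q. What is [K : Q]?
[K : Q] = 6

The roots of x^3 - 445 are ∛445, ω∛445, ω^2∛445 where ω = e^(2πi/3) is a primitive cube root of unity, so K = Q(∛445, ω). Now [Q(∛445):Q] = 3 (since 445 is not a perfect cube, x^3 - 445 is irreducible) and [Q(ω):Q] = 2. Both 2 and 3 divide [K:Q], and [K:Q] ≤ 3·2 = 6, so [K:Q] = 6. (Equivalently: Q(∛445) ⊂ R but ω ∉ R, so [K : Q(∛445)] = 2.)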